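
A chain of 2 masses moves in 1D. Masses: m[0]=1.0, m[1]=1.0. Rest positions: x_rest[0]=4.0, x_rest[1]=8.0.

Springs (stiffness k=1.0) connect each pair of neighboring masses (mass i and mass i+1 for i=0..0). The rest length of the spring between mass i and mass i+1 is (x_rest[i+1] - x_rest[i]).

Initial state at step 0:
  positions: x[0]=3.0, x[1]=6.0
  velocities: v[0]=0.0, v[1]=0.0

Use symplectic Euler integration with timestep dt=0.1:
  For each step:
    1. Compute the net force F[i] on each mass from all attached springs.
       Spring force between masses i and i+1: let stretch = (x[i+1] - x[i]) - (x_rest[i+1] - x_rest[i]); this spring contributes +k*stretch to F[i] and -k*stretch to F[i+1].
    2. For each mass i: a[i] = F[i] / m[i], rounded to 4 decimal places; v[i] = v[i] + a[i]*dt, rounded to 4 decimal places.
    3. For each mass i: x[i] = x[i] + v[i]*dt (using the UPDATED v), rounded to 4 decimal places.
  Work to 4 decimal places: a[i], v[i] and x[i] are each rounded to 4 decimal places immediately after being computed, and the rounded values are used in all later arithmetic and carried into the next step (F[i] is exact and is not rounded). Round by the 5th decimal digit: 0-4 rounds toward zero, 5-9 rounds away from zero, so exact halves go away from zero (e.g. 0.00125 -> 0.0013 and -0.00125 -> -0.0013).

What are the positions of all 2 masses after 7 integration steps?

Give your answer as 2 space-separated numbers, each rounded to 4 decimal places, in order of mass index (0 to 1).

Step 0: x=[3.0000 6.0000] v=[0.0000 0.0000]
Step 1: x=[2.9900 6.0100] v=[-0.1000 0.1000]
Step 2: x=[2.9702 6.0298] v=[-0.1980 0.1980]
Step 3: x=[2.9410 6.0590] v=[-0.2920 0.2920]
Step 4: x=[2.9030 6.0970] v=[-0.3802 0.3802]
Step 5: x=[2.8569 6.1431] v=[-0.4608 0.4608]
Step 6: x=[2.8037 6.1963] v=[-0.5322 0.5322]
Step 7: x=[2.7444 6.2556] v=[-0.5929 0.5929]

Answer: 2.7444 6.2556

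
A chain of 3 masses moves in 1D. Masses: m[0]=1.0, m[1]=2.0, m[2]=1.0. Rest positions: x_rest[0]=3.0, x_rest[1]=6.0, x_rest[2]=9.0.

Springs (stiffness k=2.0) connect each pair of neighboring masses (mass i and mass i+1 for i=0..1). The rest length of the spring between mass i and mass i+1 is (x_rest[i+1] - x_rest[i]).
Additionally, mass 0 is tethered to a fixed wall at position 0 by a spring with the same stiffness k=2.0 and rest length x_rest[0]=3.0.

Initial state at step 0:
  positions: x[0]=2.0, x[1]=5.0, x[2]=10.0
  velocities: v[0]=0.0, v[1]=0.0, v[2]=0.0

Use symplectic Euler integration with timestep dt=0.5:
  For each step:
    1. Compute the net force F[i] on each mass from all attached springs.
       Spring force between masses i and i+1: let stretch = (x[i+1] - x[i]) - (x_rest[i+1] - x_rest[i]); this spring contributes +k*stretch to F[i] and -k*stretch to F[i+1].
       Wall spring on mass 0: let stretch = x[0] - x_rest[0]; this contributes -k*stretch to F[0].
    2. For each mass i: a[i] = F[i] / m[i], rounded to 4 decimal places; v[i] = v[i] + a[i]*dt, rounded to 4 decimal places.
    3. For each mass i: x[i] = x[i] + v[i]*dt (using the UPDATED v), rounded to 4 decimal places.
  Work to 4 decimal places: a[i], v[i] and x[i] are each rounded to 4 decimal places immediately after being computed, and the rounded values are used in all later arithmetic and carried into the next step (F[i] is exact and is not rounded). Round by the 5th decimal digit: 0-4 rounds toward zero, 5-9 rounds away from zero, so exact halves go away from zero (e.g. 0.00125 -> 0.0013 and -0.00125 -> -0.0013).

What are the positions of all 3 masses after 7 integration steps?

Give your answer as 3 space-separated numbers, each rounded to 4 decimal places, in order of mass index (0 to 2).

Answer: 1.9355 5.6231 10.6563

Derivation:
Step 0: x=[2.0000 5.0000 10.0000] v=[0.0000 0.0000 0.0000]
Step 1: x=[2.5000 5.5000 9.0000] v=[1.0000 1.0000 -2.0000]
Step 2: x=[3.2500 6.1250 7.7500] v=[1.5000 1.2500 -2.5000]
Step 3: x=[3.8125 6.4375 7.1875] v=[1.1250 0.6250 -1.1250]
Step 4: x=[3.7813 6.2813 7.7500] v=[-0.0625 -0.3125 1.1250]
Step 5: x=[3.1094 5.8672 9.0782] v=[-1.3438 -0.8282 2.6563]
Step 6: x=[2.2617 5.5664 10.3009] v=[-1.6954 -0.6016 2.4453]
Step 7: x=[1.9355 5.6231 10.6563] v=[-0.6524 0.1133 0.7108]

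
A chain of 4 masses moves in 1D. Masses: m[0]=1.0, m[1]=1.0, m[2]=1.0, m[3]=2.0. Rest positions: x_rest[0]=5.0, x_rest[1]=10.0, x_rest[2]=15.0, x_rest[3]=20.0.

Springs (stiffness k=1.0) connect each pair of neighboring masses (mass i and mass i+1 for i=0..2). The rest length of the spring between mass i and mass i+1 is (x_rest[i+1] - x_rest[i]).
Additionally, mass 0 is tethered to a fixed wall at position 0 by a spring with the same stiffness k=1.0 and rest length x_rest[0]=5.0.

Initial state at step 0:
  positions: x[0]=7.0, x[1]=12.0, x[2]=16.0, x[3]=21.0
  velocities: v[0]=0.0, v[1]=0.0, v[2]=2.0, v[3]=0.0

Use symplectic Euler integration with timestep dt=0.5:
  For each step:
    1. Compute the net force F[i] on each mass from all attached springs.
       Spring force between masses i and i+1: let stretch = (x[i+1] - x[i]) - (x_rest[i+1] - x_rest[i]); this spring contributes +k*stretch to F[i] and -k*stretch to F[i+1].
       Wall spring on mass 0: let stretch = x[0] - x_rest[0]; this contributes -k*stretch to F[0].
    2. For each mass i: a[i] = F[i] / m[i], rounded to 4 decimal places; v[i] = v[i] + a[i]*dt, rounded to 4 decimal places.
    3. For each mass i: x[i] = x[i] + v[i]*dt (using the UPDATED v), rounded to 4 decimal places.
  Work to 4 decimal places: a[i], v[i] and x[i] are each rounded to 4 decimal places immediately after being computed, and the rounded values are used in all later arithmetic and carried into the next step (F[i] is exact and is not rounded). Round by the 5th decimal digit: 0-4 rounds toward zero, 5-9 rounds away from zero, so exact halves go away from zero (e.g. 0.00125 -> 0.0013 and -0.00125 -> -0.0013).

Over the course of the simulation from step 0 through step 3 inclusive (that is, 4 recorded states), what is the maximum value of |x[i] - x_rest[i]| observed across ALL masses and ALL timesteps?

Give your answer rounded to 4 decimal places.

Answer: 3.0625

Derivation:
Step 0: x=[7.0000 12.0000 16.0000 21.0000] v=[0.0000 0.0000 2.0000 0.0000]
Step 1: x=[6.5000 11.7500 17.2500 21.0000] v=[-1.0000 -0.5000 2.5000 0.0000]
Step 2: x=[5.6875 11.5625 18.0625 21.1563] v=[-1.6250 -0.3750 1.6250 0.3125]
Step 3: x=[4.9219 11.5313 18.0235 21.5509] v=[-1.5313 -0.0625 -0.0781 0.7891]
Max displacement = 3.0625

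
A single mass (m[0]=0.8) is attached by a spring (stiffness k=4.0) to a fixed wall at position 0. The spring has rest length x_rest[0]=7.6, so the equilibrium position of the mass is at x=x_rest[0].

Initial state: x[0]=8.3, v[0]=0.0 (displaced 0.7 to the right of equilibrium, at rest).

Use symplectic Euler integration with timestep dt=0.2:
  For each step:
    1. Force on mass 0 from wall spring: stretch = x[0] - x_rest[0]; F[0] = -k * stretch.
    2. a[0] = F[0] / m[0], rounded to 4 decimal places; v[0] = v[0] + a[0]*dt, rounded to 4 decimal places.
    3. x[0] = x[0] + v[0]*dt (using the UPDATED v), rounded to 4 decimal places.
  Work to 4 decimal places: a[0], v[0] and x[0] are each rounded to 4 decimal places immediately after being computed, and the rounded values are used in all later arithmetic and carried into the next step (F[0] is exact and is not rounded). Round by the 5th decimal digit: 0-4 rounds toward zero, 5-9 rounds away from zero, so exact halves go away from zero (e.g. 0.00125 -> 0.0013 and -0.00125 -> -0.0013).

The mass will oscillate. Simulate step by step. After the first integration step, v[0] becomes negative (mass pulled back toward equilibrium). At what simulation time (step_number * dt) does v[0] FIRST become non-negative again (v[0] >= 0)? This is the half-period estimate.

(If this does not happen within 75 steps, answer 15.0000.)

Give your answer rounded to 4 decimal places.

Answer: 1.4000

Derivation:
Step 0: x=[8.3000] v=[0.0000]
Step 1: x=[8.1600] v=[-0.7000]
Step 2: x=[7.9080] v=[-1.2600]
Step 3: x=[7.5944] v=[-1.5680]
Step 4: x=[7.2819] v=[-1.5624]
Step 5: x=[7.0330] v=[-1.2443]
Step 6: x=[6.8975] v=[-0.6773]
Step 7: x=[6.9025] v=[0.0252]
First v>=0 after going negative at step 7, time=1.4000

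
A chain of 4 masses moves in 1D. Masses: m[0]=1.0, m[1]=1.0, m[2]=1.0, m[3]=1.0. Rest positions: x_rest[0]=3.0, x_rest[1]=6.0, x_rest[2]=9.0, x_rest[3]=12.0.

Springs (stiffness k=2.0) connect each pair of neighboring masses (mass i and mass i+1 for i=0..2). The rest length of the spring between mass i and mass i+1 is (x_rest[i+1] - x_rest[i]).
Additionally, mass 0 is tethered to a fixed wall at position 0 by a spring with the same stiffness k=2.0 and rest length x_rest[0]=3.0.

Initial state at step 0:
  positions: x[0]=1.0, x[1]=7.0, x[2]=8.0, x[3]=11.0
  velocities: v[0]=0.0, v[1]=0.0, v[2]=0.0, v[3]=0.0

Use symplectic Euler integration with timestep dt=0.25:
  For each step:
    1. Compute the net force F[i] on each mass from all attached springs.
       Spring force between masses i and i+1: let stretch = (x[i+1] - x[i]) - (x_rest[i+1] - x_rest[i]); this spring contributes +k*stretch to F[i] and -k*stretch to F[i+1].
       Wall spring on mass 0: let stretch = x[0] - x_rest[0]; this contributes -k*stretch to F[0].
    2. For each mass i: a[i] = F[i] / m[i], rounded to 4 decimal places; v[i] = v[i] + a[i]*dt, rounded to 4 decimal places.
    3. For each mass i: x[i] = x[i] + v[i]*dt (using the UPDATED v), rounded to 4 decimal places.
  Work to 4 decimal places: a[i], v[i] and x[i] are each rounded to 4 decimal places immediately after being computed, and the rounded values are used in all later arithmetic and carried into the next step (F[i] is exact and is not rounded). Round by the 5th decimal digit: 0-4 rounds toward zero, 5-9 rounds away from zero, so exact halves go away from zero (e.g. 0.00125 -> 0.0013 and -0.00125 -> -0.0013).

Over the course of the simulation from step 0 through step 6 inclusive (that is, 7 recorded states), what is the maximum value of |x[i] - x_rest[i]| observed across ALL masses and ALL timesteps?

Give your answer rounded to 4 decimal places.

Answer: 2.0098

Derivation:
Step 0: x=[1.0000 7.0000 8.0000 11.0000] v=[0.0000 0.0000 0.0000 0.0000]
Step 1: x=[1.6250 6.3750 8.2500 11.0000] v=[2.5000 -2.5000 1.0000 0.0000]
Step 2: x=[2.6406 5.3906 8.6094 11.0313] v=[4.0625 -3.9375 1.4375 0.1250]
Step 3: x=[3.6699 4.4648 8.8692 11.1348] v=[4.1172 -3.7031 1.0391 0.4141]
Step 4: x=[4.3398 3.9902 8.8616 11.3301] v=[2.6797 -1.8984 -0.0303 0.7813]
Step 5: x=[4.4236 4.1682 8.5537 11.5919] v=[0.3350 0.7121 -1.2318 1.0471]
Step 6: x=[3.9225 4.9264 8.0773 11.8489] v=[-2.0045 3.0326 -1.9055 1.0280]
Max displacement = 2.0098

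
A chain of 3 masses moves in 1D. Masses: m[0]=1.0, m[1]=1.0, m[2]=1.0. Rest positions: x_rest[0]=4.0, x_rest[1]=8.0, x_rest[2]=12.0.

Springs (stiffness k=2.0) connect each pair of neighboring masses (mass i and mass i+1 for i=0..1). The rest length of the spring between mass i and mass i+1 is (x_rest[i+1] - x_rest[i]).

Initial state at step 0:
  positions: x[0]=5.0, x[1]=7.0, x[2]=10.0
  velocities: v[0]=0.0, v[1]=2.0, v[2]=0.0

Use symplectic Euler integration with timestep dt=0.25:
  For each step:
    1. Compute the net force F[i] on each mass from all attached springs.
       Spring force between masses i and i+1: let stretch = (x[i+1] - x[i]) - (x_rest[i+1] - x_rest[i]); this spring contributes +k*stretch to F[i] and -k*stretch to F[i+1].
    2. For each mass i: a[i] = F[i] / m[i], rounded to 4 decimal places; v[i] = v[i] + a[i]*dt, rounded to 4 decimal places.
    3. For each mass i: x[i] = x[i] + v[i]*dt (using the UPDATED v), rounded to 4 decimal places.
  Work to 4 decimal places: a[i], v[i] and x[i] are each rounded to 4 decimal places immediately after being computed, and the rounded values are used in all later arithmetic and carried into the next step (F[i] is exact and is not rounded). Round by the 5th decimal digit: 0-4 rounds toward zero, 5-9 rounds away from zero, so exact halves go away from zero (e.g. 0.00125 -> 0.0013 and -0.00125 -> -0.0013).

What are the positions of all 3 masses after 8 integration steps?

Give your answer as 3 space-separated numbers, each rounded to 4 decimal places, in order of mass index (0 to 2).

Step 0: x=[5.0000 7.0000 10.0000] v=[0.0000 2.0000 0.0000]
Step 1: x=[4.7500 7.6250 10.1250] v=[-1.0000 2.5000 0.5000]
Step 2: x=[4.3594 8.2031 10.4375] v=[-1.5625 2.3125 1.2500]
Step 3: x=[3.9492 8.5801 10.9707] v=[-1.6407 1.5079 2.1328]
Step 4: x=[3.6179 8.6771 11.7051] v=[-1.3253 0.3878 2.9375]
Step 5: x=[3.4190 8.5202 12.5610] v=[-0.7957 -0.6278 3.4235]
Step 6: x=[3.3577 8.2307 13.4118] v=[-0.2451 -1.1580 3.4031]
Step 7: x=[3.4056 7.9797 14.1150] v=[0.1914 -1.0040 2.8126]
Step 8: x=[3.5252 7.9239 14.5513] v=[0.4785 -0.2234 1.7450]

Answer: 3.5252 7.9239 14.5513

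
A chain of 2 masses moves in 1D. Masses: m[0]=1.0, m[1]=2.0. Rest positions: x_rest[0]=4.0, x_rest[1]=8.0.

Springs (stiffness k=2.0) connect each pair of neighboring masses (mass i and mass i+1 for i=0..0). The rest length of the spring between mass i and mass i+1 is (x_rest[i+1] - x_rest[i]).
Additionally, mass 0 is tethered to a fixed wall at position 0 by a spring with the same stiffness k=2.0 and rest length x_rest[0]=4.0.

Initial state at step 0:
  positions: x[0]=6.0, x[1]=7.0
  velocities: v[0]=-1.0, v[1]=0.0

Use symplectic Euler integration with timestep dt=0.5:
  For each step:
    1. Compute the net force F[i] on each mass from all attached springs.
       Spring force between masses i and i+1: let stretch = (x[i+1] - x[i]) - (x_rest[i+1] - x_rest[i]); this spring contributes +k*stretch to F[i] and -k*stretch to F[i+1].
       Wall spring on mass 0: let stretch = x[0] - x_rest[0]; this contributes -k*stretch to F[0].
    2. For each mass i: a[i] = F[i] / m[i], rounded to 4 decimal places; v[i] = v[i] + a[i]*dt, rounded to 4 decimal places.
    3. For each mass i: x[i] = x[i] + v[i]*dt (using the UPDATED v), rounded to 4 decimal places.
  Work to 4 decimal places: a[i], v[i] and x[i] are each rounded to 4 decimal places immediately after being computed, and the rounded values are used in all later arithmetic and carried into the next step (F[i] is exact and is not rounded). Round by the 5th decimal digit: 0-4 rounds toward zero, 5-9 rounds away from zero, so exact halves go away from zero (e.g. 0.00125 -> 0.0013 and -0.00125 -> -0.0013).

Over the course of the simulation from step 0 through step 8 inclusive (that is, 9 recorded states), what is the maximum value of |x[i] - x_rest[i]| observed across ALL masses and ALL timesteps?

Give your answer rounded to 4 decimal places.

Answer: 3.1250

Derivation:
Step 0: x=[6.0000 7.0000] v=[-1.0000 0.0000]
Step 1: x=[3.0000 7.7500] v=[-6.0000 1.5000]
Step 2: x=[0.8750 8.3125] v=[-4.2500 1.1250]
Step 3: x=[2.0313 8.0156] v=[2.3125 -0.5938]
Step 4: x=[5.1641 7.2226] v=[6.2655 -1.5860]
Step 5: x=[6.7441 6.9150] v=[3.1599 -0.6153]
Step 6: x=[5.0375 7.5647] v=[-3.4133 1.2993]
Step 7: x=[2.0757 8.5826] v=[-5.9236 2.0357]
Step 8: x=[1.3295 8.9738] v=[-1.4924 0.7823]
Max displacement = 3.1250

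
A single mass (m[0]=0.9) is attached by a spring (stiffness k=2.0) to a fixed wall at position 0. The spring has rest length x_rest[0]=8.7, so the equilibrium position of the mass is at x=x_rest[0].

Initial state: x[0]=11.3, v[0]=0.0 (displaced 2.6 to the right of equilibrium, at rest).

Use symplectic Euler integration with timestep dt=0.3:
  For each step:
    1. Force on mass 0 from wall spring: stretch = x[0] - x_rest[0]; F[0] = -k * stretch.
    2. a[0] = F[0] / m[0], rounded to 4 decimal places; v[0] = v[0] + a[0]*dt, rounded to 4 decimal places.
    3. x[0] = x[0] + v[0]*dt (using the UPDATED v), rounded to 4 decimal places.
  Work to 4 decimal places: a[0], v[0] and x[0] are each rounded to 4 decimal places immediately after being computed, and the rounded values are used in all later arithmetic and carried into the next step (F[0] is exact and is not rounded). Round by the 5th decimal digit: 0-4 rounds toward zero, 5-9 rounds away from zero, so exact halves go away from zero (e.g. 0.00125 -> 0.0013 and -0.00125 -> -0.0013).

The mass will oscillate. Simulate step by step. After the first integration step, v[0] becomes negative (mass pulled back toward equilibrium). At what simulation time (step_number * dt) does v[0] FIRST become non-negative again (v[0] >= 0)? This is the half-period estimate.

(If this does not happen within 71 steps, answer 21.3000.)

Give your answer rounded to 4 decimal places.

Answer: 2.1000

Derivation:
Step 0: x=[11.3000] v=[0.0000]
Step 1: x=[10.7800] v=[-1.7333]
Step 2: x=[9.8440] v=[-3.1200]
Step 3: x=[8.6792] v=[-3.8827]
Step 4: x=[7.5186] v=[-3.8688]
Step 5: x=[6.5942] v=[-3.0812]
Step 6: x=[6.0910] v=[-1.6773]
Step 7: x=[6.1096] v=[0.0620]
First v>=0 after going negative at step 7, time=2.1000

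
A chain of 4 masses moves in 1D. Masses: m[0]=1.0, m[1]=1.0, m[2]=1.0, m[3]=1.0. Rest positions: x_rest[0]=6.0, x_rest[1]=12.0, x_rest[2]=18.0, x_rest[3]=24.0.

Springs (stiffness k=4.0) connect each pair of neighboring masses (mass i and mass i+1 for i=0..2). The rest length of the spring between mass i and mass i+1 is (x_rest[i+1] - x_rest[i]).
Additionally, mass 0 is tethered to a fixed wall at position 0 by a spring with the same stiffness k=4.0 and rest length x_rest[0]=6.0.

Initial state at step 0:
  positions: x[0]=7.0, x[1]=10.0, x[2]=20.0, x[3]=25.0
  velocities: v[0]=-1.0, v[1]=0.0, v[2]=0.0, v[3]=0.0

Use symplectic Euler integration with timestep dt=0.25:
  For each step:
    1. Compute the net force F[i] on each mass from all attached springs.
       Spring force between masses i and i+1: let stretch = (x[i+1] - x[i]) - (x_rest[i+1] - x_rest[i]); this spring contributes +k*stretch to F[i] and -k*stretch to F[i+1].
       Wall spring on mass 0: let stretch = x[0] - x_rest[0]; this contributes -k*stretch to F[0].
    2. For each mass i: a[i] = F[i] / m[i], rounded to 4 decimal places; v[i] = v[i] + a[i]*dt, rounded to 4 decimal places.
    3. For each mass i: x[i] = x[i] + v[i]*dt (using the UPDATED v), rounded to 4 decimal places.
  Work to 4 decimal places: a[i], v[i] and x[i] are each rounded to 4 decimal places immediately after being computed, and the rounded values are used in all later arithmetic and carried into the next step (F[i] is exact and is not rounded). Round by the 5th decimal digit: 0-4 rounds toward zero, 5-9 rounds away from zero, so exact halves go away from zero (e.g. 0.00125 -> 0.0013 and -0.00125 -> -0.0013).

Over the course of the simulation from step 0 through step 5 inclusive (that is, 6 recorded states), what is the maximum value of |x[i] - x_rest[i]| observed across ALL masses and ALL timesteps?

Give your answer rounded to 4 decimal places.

Answer: 2.3594

Derivation:
Step 0: x=[7.0000 10.0000 20.0000 25.0000] v=[-1.0000 0.0000 0.0000 0.0000]
Step 1: x=[5.7500 11.7500 18.7500 25.2500] v=[-5.0000 7.0000 -5.0000 1.0000]
Step 2: x=[4.5625 13.7500 17.3750 25.3750] v=[-4.7500 8.0000 -5.5000 0.5000]
Step 3: x=[4.5313 14.3594 17.0938 25.0000] v=[-0.1250 2.4375 -1.1250 -1.5000]
Step 4: x=[5.8243 13.1954 18.1055 24.1485] v=[5.1718 -4.6562 4.0468 -3.4062]
Step 5: x=[7.5040 11.4161 19.4004 23.2862] v=[6.7186 -7.1172 5.1797 -3.4492]
Max displacement = 2.3594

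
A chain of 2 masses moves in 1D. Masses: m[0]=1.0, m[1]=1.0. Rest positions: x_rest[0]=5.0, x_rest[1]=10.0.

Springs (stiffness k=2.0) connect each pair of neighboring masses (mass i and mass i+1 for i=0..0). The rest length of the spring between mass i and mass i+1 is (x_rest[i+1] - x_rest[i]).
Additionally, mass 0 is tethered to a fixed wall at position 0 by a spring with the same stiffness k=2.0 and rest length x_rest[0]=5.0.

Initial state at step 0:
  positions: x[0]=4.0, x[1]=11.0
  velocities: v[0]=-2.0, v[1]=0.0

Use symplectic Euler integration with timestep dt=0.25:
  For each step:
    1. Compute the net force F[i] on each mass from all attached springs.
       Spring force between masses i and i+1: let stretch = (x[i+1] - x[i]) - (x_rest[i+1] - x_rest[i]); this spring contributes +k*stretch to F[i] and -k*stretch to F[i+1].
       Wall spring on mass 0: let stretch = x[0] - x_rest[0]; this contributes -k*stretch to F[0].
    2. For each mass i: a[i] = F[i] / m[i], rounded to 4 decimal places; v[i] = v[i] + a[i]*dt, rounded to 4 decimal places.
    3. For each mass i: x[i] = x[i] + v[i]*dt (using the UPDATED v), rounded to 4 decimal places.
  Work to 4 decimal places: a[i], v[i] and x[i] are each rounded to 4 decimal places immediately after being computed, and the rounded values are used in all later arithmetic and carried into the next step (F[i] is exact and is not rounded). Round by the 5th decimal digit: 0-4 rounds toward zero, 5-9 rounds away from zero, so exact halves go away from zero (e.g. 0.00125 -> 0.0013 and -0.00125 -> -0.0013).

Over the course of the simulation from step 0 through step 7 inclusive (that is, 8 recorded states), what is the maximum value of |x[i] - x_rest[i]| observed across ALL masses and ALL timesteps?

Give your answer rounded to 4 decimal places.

Step 0: x=[4.0000 11.0000] v=[-2.0000 0.0000]
Step 1: x=[3.8750 10.7500] v=[-0.5000 -1.0000]
Step 2: x=[4.1250 10.2656] v=[1.0000 -1.9375]
Step 3: x=[4.6270 9.6387] v=[2.0078 -2.5078]
Step 4: x=[5.1771 9.0103] v=[2.2002 -2.5137]
Step 5: x=[5.5592 8.5277] v=[1.5283 -1.9303]
Step 6: x=[5.6175 8.2991] v=[0.2330 -0.9146]
Step 7: x=[5.3088 8.3603] v=[-1.2350 0.2446]
Max displacement = 1.7009

Answer: 1.7009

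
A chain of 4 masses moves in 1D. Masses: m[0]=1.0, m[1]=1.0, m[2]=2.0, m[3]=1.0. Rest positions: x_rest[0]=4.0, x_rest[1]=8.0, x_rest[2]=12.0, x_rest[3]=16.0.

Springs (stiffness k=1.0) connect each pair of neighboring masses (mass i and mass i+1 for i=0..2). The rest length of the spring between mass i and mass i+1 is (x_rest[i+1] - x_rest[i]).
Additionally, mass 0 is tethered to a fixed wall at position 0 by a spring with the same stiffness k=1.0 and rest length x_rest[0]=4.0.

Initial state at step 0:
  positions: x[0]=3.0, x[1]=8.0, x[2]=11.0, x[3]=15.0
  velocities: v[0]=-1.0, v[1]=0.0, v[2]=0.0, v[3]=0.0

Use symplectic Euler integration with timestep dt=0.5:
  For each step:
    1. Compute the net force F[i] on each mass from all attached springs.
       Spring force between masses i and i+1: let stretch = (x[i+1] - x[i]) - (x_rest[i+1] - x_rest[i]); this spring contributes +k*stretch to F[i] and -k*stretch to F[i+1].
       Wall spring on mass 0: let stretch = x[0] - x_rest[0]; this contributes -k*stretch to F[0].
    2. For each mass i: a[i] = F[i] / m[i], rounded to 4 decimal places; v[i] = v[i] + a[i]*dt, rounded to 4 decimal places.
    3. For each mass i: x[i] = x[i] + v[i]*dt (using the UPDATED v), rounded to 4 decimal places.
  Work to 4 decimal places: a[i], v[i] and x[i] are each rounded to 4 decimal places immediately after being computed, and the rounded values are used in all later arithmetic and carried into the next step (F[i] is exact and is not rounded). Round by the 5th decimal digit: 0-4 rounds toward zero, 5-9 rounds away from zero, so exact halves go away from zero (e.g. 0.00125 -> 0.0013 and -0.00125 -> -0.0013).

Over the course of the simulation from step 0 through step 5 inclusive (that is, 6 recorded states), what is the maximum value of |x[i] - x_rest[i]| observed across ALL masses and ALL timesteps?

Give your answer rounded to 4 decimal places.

Step 0: x=[3.0000 8.0000 11.0000 15.0000] v=[-1.0000 0.0000 0.0000 0.0000]
Step 1: x=[3.0000 7.5000 11.1250 15.0000] v=[0.0000 -1.0000 0.2500 0.0000]
Step 2: x=[3.3750 6.7813 11.2813 15.0313] v=[0.7500 -1.4375 0.3125 0.0625]
Step 3: x=[3.7579 6.3360 11.3438 15.1251] v=[0.7657 -0.8907 0.1250 0.1875]
Step 4: x=[3.8458 6.4981 11.2530 15.2736] v=[0.1758 0.3242 -0.1817 0.2969]
Step 5: x=[3.6353 7.1859 11.0704 15.4169] v=[-0.4210 1.3755 -0.3653 0.2866]
Max displacement = 1.6640

Answer: 1.6640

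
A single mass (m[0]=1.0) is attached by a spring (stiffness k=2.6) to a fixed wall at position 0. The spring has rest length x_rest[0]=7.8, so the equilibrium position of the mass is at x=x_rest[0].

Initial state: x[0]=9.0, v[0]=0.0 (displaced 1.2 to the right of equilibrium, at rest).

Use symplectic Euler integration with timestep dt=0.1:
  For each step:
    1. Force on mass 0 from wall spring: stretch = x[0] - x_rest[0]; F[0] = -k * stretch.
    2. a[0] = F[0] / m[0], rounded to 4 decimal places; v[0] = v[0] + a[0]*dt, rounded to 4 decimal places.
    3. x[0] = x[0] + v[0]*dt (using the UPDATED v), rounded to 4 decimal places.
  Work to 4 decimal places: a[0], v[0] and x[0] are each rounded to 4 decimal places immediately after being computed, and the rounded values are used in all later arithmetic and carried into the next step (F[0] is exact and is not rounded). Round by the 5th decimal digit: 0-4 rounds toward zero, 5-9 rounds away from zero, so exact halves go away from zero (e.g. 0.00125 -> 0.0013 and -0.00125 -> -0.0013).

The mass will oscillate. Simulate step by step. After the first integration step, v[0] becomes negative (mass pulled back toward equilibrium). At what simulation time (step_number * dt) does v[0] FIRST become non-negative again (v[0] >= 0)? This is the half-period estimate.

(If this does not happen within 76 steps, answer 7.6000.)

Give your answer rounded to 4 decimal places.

Answer: 2.0000

Derivation:
Step 0: x=[9.0000] v=[0.0000]
Step 1: x=[8.9688] v=[-0.3120]
Step 2: x=[8.9072] v=[-0.6159]
Step 3: x=[8.8168] v=[-0.9038]
Step 4: x=[8.7000] v=[-1.1682]
Step 5: x=[8.5598] v=[-1.4022]
Step 6: x=[8.3998] v=[-1.5998]
Step 7: x=[8.2242] v=[-1.7558]
Step 8: x=[8.0376] v=[-1.8661]
Step 9: x=[7.8448] v=[-1.9279]
Step 10: x=[7.6508] v=[-1.9396]
Step 11: x=[7.4607] v=[-1.9008]
Step 12: x=[7.2794] v=[-1.8126]
Step 13: x=[7.1117] v=[-1.6772]
Step 14: x=[6.9619] v=[-1.4982]
Step 15: x=[6.8339] v=[-1.2803]
Step 16: x=[6.7310] v=[-1.0291]
Step 17: x=[6.6559] v=[-0.7512]
Step 18: x=[6.6105] v=[-0.4537]
Step 19: x=[6.5961] v=[-0.1444]
Step 20: x=[6.6130] v=[0.1686]
First v>=0 after going negative at step 20, time=2.0000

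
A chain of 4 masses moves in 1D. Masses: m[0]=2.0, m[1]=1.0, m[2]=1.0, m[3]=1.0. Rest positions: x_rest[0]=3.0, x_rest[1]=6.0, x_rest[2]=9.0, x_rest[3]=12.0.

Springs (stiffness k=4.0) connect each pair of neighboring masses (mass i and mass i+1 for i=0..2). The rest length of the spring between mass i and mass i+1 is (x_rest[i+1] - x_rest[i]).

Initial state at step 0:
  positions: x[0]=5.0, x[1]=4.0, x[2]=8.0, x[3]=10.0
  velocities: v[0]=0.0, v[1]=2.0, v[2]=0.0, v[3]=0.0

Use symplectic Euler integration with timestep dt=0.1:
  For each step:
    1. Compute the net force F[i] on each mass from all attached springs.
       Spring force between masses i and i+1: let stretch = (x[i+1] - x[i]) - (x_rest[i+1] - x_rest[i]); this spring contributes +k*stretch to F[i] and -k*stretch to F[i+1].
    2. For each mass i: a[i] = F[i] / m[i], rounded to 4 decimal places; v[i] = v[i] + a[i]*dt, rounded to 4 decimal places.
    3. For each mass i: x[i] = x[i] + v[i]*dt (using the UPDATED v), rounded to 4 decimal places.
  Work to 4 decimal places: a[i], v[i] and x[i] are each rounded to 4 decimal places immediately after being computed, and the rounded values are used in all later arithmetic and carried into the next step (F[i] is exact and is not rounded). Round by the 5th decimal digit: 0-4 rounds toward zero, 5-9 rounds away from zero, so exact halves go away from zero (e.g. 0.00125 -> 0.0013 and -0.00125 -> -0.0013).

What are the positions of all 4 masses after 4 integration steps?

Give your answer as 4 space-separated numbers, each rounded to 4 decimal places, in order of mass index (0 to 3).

Answer: 4.3178 6.3326 7.4963 10.3356

Derivation:
Step 0: x=[5.0000 4.0000 8.0000 10.0000] v=[0.0000 2.0000 0.0000 0.0000]
Step 1: x=[4.9200 4.4000 7.9200 10.0400] v=[-0.8000 4.0000 -0.8000 0.4000]
Step 2: x=[4.7696 4.9616 7.7840 10.1152] v=[-1.5040 5.6160 -1.3600 0.7520]
Step 3: x=[4.5630 5.6284 7.6284 10.2172] v=[-2.0656 6.6682 -1.5565 1.0195]
Step 4: x=[4.3178 6.3326 7.4963 10.3356] v=[-2.4525 7.0420 -1.3210 1.1840]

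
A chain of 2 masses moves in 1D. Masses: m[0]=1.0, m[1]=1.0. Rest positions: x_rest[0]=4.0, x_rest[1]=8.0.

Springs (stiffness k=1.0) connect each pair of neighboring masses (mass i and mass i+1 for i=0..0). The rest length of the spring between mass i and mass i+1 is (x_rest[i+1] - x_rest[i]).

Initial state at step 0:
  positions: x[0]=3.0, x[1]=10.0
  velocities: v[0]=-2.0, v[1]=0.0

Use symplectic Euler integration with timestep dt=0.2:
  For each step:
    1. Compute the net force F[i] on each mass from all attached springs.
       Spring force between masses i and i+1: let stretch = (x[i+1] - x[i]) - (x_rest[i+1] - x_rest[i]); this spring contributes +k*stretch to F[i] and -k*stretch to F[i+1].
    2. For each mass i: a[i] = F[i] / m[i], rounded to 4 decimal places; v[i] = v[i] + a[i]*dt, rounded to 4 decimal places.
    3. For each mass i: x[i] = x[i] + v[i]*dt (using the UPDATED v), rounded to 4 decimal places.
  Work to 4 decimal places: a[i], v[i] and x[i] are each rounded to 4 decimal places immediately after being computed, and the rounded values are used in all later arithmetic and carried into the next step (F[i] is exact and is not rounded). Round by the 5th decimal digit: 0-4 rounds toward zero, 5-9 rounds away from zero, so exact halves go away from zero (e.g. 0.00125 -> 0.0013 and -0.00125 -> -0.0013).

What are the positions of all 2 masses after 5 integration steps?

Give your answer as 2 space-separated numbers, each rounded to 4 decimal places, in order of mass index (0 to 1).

Answer: 2.7788 8.2212

Derivation:
Step 0: x=[3.0000 10.0000] v=[-2.0000 0.0000]
Step 1: x=[2.7200 9.8800] v=[-1.4000 -0.6000]
Step 2: x=[2.5664 9.6336] v=[-0.7680 -1.2320]
Step 3: x=[2.5355 9.2645] v=[-0.1546 -1.8454]
Step 4: x=[2.6137 8.7863] v=[0.3912 -2.3912]
Step 5: x=[2.7788 8.2212] v=[0.8257 -2.8257]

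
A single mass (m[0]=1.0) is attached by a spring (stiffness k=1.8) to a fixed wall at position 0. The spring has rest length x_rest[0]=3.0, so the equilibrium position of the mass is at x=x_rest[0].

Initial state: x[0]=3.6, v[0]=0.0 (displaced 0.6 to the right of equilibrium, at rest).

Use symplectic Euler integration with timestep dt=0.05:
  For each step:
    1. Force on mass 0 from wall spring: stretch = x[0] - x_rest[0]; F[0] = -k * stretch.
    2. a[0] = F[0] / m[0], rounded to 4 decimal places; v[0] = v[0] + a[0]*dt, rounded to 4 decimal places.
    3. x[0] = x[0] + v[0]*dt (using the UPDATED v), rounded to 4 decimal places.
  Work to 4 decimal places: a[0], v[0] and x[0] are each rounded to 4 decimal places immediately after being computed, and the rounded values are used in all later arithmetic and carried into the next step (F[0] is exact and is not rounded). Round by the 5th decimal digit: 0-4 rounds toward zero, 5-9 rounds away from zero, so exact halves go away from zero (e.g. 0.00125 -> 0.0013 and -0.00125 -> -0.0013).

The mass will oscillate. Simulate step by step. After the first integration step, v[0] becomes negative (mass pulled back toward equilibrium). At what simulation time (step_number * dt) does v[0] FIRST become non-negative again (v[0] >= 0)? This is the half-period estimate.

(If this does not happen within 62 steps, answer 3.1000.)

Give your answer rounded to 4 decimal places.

Answer: 2.3500

Derivation:
Step 0: x=[3.6000] v=[0.0000]
Step 1: x=[3.5973] v=[-0.0540]
Step 2: x=[3.5919] v=[-0.1078]
Step 3: x=[3.5838] v=[-0.1611]
Step 4: x=[3.5731] v=[-0.2136]
Step 5: x=[3.5598] v=[-0.2652]
Step 6: x=[3.5440] v=[-0.3156]
Step 7: x=[3.5258] v=[-0.3646]
Step 8: x=[3.5052] v=[-0.4119]
Step 9: x=[3.4823] v=[-0.4574]
Step 10: x=[3.4573] v=[-0.5008]
Step 11: x=[3.4302] v=[-0.5420]
Step 12: x=[3.4012] v=[-0.5807]
Step 13: x=[3.3704] v=[-0.6168]
Step 14: x=[3.3379] v=[-0.6501]
Step 15: x=[3.3039] v=[-0.6805]
Step 16: x=[3.2685] v=[-0.7079]
Step 17: x=[3.2319] v=[-0.7321]
Step 18: x=[3.1943] v=[-0.7530]
Step 19: x=[3.1558] v=[-0.7705]
Step 20: x=[3.1166] v=[-0.7845]
Step 21: x=[3.0769] v=[-0.7950]
Step 22: x=[3.0368] v=[-0.8019]
Step 23: x=[2.9965] v=[-0.8052]
Step 24: x=[2.9563] v=[-0.8049]
Step 25: x=[2.9163] v=[-0.8010]
Step 26: x=[2.8766] v=[-0.7935]
Step 27: x=[2.8375] v=[-0.7824]
Step 28: x=[2.7991] v=[-0.7678]
Step 29: x=[2.7616] v=[-0.7497]
Step 30: x=[2.7252] v=[-0.7282]
Step 31: x=[2.6900] v=[-0.7035]
Step 32: x=[2.6562] v=[-0.6756]
Step 33: x=[2.6240] v=[-0.6447]
Step 34: x=[2.5935] v=[-0.6109]
Step 35: x=[2.5648] v=[-0.5743]
Step 36: x=[2.5380] v=[-0.5351]
Step 37: x=[2.5133] v=[-0.4935]
Step 38: x=[2.4908] v=[-0.4497]
Step 39: x=[2.4706] v=[-0.4039]
Step 40: x=[2.4528] v=[-0.3563]
Step 41: x=[2.4374] v=[-0.3071]
Step 42: x=[2.4246] v=[-0.2565]
Step 43: x=[2.4144] v=[-0.2047]
Step 44: x=[2.4068] v=[-0.1520]
Step 45: x=[2.4019] v=[-0.0986]
Step 46: x=[2.3997] v=[-0.0448]
Step 47: x=[2.4002] v=[0.0092]
First v>=0 after going negative at step 47, time=2.3500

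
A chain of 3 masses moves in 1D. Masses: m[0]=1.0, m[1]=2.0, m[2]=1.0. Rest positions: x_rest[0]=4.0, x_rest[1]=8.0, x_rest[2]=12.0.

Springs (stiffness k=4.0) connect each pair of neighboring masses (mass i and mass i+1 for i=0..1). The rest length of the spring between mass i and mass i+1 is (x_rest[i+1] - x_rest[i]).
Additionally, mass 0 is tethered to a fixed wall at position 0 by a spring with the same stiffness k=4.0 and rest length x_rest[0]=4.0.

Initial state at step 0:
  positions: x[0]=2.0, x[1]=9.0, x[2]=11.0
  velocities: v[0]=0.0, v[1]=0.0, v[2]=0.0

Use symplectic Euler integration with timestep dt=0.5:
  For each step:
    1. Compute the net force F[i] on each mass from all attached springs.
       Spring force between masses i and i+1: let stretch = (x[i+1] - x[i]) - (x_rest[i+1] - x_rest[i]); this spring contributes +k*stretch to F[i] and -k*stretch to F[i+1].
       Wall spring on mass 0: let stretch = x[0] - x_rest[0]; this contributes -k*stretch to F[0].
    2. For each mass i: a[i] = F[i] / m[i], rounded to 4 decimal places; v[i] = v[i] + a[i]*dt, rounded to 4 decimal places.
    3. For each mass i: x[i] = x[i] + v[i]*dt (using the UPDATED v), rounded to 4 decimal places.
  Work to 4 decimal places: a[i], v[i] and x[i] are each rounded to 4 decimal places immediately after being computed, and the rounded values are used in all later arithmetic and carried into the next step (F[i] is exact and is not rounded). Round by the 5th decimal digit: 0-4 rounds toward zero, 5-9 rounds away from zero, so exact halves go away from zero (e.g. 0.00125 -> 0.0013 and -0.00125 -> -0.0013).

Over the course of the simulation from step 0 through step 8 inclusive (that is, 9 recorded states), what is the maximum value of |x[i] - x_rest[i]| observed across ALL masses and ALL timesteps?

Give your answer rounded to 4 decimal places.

Answer: 3.5000

Derivation:
Step 0: x=[2.0000 9.0000 11.0000] v=[0.0000 0.0000 0.0000]
Step 1: x=[7.0000 6.5000 13.0000] v=[10.0000 -5.0000 4.0000]
Step 2: x=[4.5000 7.5000 12.5000] v=[-5.0000 2.0000 -1.0000]
Step 3: x=[0.5000 9.5000 11.0000] v=[-8.0000 4.0000 -3.0000]
Step 4: x=[5.0000 7.7500 12.0000] v=[9.0000 -3.5000 2.0000]
Step 5: x=[7.2500 6.7500 12.7500] v=[4.5000 -2.0000 1.5000]
Step 6: x=[1.7500 9.0000 11.5000] v=[-11.0000 4.5000 -2.5000]
Step 7: x=[1.7500 8.8750 11.7500] v=[0.0000 -0.2500 0.5000]
Step 8: x=[7.1250 6.6250 13.1250] v=[10.7500 -4.5000 2.7500]
Max displacement = 3.5000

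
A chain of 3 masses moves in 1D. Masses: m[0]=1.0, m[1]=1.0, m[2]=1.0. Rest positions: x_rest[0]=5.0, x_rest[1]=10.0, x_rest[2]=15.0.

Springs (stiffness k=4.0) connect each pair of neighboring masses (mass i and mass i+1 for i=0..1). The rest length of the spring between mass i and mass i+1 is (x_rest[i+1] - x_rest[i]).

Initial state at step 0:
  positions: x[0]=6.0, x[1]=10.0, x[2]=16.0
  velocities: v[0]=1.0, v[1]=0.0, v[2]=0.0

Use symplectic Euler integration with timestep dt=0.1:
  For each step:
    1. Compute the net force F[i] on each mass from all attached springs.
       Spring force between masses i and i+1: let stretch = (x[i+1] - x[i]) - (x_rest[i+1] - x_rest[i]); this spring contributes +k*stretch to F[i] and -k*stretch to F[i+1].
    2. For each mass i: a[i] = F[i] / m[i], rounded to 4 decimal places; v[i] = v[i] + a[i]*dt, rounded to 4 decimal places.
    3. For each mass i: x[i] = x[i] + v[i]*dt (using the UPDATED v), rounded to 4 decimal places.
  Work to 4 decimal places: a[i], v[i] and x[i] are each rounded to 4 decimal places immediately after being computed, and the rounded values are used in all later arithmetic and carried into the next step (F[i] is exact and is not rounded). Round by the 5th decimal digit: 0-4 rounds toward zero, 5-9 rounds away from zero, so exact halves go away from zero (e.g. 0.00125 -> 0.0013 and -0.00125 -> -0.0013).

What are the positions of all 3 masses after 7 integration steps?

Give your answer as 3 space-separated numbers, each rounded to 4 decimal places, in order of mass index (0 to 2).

Answer: 5.8874 11.4207 15.3921

Derivation:
Step 0: x=[6.0000 10.0000 16.0000] v=[1.0000 0.0000 0.0000]
Step 1: x=[6.0600 10.0800 15.9600] v=[0.6000 0.8000 -0.4000]
Step 2: x=[6.0808 10.2344 15.8848] v=[0.2080 1.5440 -0.7520]
Step 3: x=[6.0677 10.4487 15.7836] v=[-0.1306 2.1427 -1.0122]
Step 4: x=[6.0299 10.7011 15.6690] v=[-0.3782 2.5243 -1.1462]
Step 5: x=[5.9789 10.9654 15.5557] v=[-0.5097 2.6430 -1.1334]
Step 6: x=[5.9274 11.2139 15.4588] v=[-0.5151 2.4845 -0.9695]
Step 7: x=[5.8874 11.4207 15.3921] v=[-0.4005 2.0679 -0.6675]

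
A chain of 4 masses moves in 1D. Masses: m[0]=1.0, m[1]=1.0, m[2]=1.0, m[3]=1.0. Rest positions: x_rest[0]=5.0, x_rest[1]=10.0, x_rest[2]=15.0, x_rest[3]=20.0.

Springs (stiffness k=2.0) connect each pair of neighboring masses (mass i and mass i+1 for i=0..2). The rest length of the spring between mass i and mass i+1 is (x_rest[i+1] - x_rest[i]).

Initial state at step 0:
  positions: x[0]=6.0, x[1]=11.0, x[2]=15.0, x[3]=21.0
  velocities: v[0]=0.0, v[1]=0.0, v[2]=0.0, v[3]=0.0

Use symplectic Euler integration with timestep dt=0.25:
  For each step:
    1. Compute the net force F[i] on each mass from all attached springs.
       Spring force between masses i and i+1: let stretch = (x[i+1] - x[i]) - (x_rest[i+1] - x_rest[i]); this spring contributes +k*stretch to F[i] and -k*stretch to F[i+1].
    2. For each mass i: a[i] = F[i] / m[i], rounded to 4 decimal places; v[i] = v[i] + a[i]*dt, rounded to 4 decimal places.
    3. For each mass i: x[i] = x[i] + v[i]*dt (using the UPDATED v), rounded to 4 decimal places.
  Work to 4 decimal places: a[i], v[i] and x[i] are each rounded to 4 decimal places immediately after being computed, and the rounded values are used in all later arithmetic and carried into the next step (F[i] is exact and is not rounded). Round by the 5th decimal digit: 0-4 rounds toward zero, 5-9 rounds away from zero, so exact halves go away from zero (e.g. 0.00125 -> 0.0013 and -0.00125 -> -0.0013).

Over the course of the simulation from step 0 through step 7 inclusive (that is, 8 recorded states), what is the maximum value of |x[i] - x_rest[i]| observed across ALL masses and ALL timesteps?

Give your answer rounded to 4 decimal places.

Step 0: x=[6.0000 11.0000 15.0000 21.0000] v=[0.0000 0.0000 0.0000 0.0000]
Step 1: x=[6.0000 10.8750 15.2500 20.8750] v=[0.0000 -0.5000 1.0000 -0.5000]
Step 2: x=[5.9844 10.6875 15.6563 20.6719] v=[-0.0625 -0.7500 1.6250 -0.8125]
Step 3: x=[5.9317 10.5332 16.0684 20.4668] v=[-0.2110 -0.6172 1.6484 -0.8203]
Step 4: x=[5.8291 10.4956 16.3384 20.3369] v=[-0.4103 -0.1504 1.0800 -0.5195]
Step 5: x=[5.6848 10.6051 16.3779 20.3322] v=[-0.5771 0.4378 0.1579 -0.0188]
Step 6: x=[5.5306 10.8211 16.1901 20.4582] v=[-0.6170 0.8641 -0.7514 0.5041]
Step 7: x=[5.4127 11.0470 15.8646 20.6757] v=[-0.4718 0.9034 -1.3019 0.8701]
Max displacement = 1.3779

Answer: 1.3779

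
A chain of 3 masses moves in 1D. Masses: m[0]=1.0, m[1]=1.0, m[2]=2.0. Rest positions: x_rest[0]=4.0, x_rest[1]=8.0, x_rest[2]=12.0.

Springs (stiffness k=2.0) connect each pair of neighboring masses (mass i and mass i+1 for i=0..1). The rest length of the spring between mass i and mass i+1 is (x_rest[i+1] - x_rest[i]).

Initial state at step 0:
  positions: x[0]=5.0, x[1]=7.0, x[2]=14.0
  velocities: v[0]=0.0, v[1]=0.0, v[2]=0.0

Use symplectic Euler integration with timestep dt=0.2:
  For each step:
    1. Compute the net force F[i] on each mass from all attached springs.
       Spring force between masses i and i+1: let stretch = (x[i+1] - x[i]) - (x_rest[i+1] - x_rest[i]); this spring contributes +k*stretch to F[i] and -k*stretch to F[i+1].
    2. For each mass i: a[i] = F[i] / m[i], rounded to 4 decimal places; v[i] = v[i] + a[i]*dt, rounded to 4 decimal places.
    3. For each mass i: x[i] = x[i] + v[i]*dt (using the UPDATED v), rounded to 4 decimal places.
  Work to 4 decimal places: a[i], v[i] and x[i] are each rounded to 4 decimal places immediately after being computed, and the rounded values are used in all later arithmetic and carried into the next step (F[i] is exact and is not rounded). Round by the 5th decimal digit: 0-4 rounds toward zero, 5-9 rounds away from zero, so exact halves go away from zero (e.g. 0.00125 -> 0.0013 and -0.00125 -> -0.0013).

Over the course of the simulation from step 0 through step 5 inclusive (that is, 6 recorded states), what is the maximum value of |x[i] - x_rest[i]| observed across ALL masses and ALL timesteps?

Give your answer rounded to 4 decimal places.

Answer: 2.4729

Derivation:
Step 0: x=[5.0000 7.0000 14.0000] v=[0.0000 0.0000 0.0000]
Step 1: x=[4.8400 7.4000 13.8800] v=[-0.8000 2.0000 -0.6000]
Step 2: x=[4.5648 8.1136 13.6608] v=[-1.3760 3.5680 -1.0960]
Step 3: x=[4.2535 8.9871 13.3797] v=[-1.5565 4.3674 -1.4054]
Step 4: x=[4.0009 9.8333 13.0829] v=[-1.2631 4.2310 -1.4839]
Step 5: x=[3.8949 10.4729 12.8161] v=[-0.5301 3.1979 -1.3338]
Max displacement = 2.4729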